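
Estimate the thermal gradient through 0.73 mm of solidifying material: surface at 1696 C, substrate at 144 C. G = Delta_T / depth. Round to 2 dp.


G = (1696-144)/0.73 = 2126.03 C/mm


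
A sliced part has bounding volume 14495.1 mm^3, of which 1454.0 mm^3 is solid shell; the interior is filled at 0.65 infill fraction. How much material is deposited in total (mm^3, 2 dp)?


V_infill = (14495.1 - 1454.0) * 0.65 = 8476.72
V_total = 1454.0 + 8476.72 = 9930.72 mm^3


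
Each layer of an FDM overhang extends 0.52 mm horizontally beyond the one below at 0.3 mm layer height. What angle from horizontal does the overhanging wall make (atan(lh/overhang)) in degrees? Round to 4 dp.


angle = atan(0.3/0.52) = 29.9816 degrees


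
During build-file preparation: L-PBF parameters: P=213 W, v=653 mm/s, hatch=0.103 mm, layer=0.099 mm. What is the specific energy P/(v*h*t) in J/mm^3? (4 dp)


Build rate = 653 * 0.103 * 0.099 = 6.658641 mm^3/s
SE = 213 / 6.658641 = 31.9885 J/mm^3


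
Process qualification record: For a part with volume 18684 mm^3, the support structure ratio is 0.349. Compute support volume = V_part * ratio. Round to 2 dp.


V_support = 18684 * 0.349 = 6520.72 mm^3


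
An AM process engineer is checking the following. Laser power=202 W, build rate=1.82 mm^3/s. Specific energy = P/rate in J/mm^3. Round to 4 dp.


SE = 202 / 1.82 = 110.989 J/mm^3


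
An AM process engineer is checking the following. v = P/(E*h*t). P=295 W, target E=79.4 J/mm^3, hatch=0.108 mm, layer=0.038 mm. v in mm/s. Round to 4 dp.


v = 295 / (79.4*0.108*0.038) = 905.3034 mm/s


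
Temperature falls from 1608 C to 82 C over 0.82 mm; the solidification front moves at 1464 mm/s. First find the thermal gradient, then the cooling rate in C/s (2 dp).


G = (1608-82)/0.82 = 1860.97560976 C/mm
CR = 1860.97560976 * 1464 = 2724468.29 C/s


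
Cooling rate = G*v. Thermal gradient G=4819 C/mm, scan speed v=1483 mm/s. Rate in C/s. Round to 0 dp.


CR = 4819 * 1483 = 7146577 C/s


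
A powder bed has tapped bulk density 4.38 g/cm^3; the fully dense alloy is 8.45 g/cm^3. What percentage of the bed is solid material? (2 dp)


Packing = (4.38/8.45)*100 = 51.83 %


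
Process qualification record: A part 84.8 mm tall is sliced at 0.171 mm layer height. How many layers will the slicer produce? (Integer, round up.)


Layers = ceil(84.8/0.171) = 496


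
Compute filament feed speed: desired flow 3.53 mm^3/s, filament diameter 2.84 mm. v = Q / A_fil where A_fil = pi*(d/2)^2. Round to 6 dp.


A = pi*(2.84/2)^2 = 6.334707
v = 3.53 / 6.334707 = 0.557248 mm/s


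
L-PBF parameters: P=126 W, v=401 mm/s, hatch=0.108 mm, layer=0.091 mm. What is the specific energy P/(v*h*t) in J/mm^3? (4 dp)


Build rate = 401 * 0.108 * 0.091 = 3.941028 mm^3/s
SE = 126 / 3.941028 = 31.9714 J/mm^3


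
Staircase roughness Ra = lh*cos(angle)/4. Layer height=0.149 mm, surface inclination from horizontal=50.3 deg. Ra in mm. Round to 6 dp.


Ra = 0.149 * cos(50.3) / 4 = 0.023794 mm


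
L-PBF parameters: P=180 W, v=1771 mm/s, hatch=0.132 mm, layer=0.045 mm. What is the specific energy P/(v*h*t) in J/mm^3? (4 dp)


Build rate = 1771 * 0.132 * 0.045 = 10.51974 mm^3/s
SE = 180 / 10.51974 = 17.1107 J/mm^3


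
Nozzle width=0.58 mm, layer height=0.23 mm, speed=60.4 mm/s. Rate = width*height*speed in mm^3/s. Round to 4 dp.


Rate = 0.58 * 0.23 * 60.4 = 8.0574 mm^3/s


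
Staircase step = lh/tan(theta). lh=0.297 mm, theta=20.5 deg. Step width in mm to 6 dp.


step = 0.297 / tan(20.5) = 0.794363 mm


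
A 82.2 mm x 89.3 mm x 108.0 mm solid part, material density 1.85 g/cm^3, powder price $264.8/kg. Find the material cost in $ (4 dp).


V = 82.2 * 89.3 * 108.0 = 792769.68 mm^3 = 792.76968 cm^3
Mass = 792.76968 * 1.85 / 1000 = 1.46662391 kg
Cost = 1.46662391 * 264.8 = 388.362 $


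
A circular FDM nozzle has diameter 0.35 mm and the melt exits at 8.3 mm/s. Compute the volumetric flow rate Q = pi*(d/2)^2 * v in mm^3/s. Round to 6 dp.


A = pi*(0.35/2)^2 = 0.09621128 mm^2
Q = 0.09621128 * 8.3 = 0.798554 mm^3/s


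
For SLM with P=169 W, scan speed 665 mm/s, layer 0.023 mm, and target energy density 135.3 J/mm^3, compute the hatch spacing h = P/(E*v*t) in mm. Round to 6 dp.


h = 169 / (135.3*665*0.023) = 0.081666 mm


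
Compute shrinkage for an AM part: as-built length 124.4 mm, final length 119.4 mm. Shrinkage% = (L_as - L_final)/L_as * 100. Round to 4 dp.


Shrinkage = ((124.4-119.4)/124.4)*100 = 4.0193 %


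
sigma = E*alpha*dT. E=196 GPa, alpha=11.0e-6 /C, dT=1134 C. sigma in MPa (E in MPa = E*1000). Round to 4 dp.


sigma = 196*1000 * 11.0e-6 * 1134 = 2444.904 MPa


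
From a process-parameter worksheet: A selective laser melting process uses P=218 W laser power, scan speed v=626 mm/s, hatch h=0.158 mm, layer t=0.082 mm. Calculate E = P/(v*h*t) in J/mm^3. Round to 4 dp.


E = 218 / (626*0.158*0.082) = 26.8789 J/mm^3


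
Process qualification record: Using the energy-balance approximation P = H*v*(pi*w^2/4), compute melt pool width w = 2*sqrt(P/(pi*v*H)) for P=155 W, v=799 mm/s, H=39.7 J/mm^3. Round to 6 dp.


w = 2*sqrt(155/(pi*799*39.7)) = 0.078877 mm


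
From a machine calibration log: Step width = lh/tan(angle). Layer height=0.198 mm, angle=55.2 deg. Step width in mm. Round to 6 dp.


step = 0.198 / tan(55.2) = 0.137614 mm


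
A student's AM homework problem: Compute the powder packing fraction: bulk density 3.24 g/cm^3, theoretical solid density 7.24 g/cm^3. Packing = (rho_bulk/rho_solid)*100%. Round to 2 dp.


Packing = (3.24/7.24)*100 = 44.75 %


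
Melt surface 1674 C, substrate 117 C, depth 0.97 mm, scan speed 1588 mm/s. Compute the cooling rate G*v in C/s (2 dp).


G = (1674-117)/0.97 = 1605.15463918 C/mm
CR = 1605.15463918 * 1588 = 2548985.57 C/s


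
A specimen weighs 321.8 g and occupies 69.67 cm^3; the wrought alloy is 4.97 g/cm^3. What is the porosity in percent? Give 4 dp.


rho_part = 321.8 / 69.67 = 4.61891776 g/cm^3
Porosity = (1 - 4.61891776/4.97)*100 = 7.064 %


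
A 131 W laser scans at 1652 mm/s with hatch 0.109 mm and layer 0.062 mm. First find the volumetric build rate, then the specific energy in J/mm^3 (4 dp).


Build rate = 1652 * 0.109 * 0.062 = 11.164216 mm^3/s
SE = 131 / 11.164216 = 11.7339 J/mm^3


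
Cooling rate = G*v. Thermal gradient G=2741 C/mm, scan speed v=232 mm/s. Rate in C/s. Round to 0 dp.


CR = 2741 * 232 = 635912 C/s


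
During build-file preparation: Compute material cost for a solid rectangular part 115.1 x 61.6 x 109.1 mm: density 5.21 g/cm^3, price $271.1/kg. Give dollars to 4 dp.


V = 115.1 * 61.6 * 109.1 = 773536.456 mm^3 = 773.536456 cm^3
Mass = 773.536456 * 5.21 / 1000 = 4.03012494 kg
Cost = 4.03012494 * 271.1 = 1092.5669 $


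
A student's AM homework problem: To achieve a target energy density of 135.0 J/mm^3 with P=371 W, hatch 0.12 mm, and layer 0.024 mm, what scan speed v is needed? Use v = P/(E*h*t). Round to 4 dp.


v = 371 / (135.0*0.12*0.024) = 954.2181 mm/s


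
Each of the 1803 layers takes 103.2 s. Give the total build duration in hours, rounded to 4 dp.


t = 1803 * 103.2 / 3600 = 51.686 hrs


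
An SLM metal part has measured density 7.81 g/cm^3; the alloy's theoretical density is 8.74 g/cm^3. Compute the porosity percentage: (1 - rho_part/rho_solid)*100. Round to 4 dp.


Porosity = (1-7.81/8.74)*100 = 10.6407 %


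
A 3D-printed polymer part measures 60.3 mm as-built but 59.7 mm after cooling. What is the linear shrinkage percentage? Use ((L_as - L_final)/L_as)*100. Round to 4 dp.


Shrinkage = ((60.3-59.7)/60.3)*100 = 0.995 %


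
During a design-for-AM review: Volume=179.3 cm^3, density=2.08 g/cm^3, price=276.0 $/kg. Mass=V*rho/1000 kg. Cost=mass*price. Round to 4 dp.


Mass = 179.3*2.08/1000 = 0.372944 kg
Cost = 0.372944 * 276.0 = 102.9325 $


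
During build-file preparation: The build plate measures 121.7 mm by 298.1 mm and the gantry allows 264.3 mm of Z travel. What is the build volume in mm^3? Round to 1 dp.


V = 121.7 * 298.1 * 264.3 = 9588478.9 mm^3


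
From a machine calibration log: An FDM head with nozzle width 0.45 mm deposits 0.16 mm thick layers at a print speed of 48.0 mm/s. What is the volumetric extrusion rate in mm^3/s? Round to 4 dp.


Rate = 0.45 * 0.16 * 48.0 = 3.456 mm^3/s


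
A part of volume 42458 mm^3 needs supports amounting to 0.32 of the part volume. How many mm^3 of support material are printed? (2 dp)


V_support = 42458 * 0.32 = 13586.56 mm^3


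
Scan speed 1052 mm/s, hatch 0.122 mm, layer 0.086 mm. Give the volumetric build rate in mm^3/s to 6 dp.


Rate = 1052 * 0.122 * 0.086 = 11.037584 mm^3/s


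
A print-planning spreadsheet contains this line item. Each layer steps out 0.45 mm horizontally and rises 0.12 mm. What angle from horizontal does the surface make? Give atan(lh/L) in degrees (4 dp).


angle = atan(0.12/0.45) = 14.9314 degrees


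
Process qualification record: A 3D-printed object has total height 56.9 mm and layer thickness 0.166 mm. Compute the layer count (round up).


Layers = ceil(56.9/0.166) = 343


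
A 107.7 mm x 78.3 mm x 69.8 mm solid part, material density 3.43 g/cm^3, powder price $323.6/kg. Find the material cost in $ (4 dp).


V = 107.7 * 78.3 * 69.8 = 588617.118 mm^3 = 588.617118 cm^3
Mass = 588.617118 * 3.43 / 1000 = 2.01895671 kg
Cost = 2.01895671 * 323.6 = 653.3344 $


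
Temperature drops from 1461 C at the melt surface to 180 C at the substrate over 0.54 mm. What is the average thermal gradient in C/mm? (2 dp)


G = (1461-180)/0.54 = 2372.22 C/mm


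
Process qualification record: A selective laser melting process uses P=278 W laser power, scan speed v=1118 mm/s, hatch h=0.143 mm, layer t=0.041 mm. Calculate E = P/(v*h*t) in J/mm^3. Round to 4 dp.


E = 278 / (1118*0.143*0.041) = 42.4114 J/mm^3


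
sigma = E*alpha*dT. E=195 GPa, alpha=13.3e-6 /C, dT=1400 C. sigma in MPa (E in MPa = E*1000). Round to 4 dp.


sigma = 195*1000 * 13.3e-6 * 1400 = 3630.9 MPa


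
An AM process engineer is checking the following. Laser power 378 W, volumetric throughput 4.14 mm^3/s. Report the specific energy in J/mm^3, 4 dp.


SE = 378 / 4.14 = 91.3043 J/mm^3


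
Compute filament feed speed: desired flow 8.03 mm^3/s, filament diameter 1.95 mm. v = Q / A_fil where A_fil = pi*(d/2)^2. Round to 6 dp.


A = pi*(1.95/2)^2 = 2.986477
v = 8.03 / 2.986477 = 2.688787 mm/s


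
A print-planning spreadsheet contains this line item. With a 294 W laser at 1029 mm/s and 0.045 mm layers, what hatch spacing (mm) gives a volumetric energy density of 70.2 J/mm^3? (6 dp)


h = 294 / (70.2*1029*0.045) = 0.090445 mm


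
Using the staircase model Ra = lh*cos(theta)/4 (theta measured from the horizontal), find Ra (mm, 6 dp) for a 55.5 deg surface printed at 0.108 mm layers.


Ra = 0.108 * cos(55.5) / 4 = 0.015293 mm


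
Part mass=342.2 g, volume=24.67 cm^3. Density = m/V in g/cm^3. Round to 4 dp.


rho = 342.2 / 24.67 = 13.8711 g/cm^3


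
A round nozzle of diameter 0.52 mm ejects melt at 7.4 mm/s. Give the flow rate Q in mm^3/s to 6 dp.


A = pi*(0.52/2)^2 = 0.21237166 mm^2
Q = 0.21237166 * 7.4 = 1.57155 mm^3/s


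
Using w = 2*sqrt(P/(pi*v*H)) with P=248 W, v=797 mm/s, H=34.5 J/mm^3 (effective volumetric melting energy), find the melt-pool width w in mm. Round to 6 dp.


w = 2*sqrt(248/(pi*797*34.5)) = 0.107162 mm


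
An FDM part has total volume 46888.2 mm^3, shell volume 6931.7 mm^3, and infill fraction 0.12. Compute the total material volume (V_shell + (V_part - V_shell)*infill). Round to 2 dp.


V_infill = (46888.2 - 6931.7) * 0.12 = 4794.78
V_total = 6931.7 + 4794.78 = 11726.48 mm^3


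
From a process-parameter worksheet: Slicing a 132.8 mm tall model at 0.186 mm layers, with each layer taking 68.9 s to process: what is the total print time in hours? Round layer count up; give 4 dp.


Layers = ceil(132.8/0.186) = 714
t = 714 * 68.9 / 3600 = 13.6652 hrs


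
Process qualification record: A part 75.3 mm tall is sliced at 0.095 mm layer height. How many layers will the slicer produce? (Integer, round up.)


Layers = ceil(75.3/0.095) = 793


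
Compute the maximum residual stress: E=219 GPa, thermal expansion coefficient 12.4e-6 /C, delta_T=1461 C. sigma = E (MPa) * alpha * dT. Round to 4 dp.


sigma = 219*1000 * 12.4e-6 * 1461 = 3967.4916 MPa


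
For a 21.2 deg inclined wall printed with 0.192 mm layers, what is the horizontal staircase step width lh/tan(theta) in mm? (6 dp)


step = 0.192 / tan(21.2) = 0.495006 mm


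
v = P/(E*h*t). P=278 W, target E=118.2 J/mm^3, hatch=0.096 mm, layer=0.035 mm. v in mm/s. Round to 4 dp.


v = 278 / (118.2*0.096*0.035) = 699.9839 mm/s


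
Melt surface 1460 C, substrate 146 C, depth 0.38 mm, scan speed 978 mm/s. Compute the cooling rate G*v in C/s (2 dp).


G = (1460-146)/0.38 = 3457.89473684 C/mm
CR = 3457.89473684 * 978 = 3381821.05 C/s


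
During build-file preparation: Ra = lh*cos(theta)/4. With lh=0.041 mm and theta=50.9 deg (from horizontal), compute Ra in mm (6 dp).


Ra = 0.041 * cos(50.9) / 4 = 0.006464 mm


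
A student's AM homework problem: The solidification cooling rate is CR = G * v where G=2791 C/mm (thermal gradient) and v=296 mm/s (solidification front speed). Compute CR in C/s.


CR = 2791 * 296 = 826136 C/s


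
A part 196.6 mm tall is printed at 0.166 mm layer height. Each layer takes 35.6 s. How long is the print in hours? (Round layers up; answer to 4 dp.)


Layers = ceil(196.6/0.166) = 1185
t = 1185 * 35.6 / 3600 = 11.7183 hrs


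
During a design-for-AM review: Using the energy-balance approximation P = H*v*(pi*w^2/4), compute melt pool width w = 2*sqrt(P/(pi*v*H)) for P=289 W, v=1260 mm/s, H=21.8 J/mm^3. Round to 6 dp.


w = 2*sqrt(289/(pi*1260*21.8)) = 0.115742 mm


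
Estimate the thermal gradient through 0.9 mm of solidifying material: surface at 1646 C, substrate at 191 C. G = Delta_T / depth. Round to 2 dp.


G = (1646-191)/0.9 = 1616.67 C/mm


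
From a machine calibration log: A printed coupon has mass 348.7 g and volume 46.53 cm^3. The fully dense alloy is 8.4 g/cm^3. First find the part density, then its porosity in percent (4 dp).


rho_part = 348.7 / 46.53 = 7.49408983 g/cm^3
Porosity = (1 - 7.49408983/8.4)*100 = 10.7846 %


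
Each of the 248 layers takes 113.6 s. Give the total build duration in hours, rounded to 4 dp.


t = 248 * 113.6 / 3600 = 7.8258 hrs


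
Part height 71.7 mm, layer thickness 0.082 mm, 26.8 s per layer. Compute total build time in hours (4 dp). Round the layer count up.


Layers = ceil(71.7/0.082) = 875
t = 875 * 26.8 / 3600 = 6.5139 hrs


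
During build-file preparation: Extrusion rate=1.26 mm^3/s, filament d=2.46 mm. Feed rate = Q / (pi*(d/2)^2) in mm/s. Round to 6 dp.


A = pi*(2.46/2)^2 = 4.752916
v = 1.26 / 4.752916 = 0.2651 mm/s


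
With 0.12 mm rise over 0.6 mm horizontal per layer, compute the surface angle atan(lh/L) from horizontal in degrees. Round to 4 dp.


angle = atan(0.12/0.6) = 11.3099 degrees


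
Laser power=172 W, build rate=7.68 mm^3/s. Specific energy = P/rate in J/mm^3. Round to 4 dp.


SE = 172 / 7.68 = 22.3958 J/mm^3


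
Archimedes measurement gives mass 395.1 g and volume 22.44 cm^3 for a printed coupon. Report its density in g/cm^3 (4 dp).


rho = 395.1 / 22.44 = 17.607 g/cm^3


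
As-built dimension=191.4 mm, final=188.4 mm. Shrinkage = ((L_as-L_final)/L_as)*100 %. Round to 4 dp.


Shrinkage = ((191.4-188.4)/191.4)*100 = 1.5674 %


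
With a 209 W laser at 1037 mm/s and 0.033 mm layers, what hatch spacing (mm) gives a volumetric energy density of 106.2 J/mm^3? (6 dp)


h = 209 / (106.2*1037*0.033) = 0.057508 mm


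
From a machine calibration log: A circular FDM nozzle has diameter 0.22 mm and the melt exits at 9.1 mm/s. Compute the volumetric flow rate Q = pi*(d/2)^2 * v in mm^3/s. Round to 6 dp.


A = pi*(0.22/2)^2 = 0.03801327 mm^2
Q = 0.03801327 * 9.1 = 0.345921 mm^3/s


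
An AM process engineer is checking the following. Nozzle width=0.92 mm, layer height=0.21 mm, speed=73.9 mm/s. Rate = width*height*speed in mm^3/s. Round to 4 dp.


Rate = 0.92 * 0.21 * 73.9 = 14.2775 mm^3/s


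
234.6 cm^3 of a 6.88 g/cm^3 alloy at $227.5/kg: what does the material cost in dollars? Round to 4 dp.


Mass = 234.6*6.88/1000 = 1.614048 kg
Cost = 1.614048 * 227.5 = 367.1959 $


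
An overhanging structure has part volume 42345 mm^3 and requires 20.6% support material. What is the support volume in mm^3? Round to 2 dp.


V_support = 42345 * 0.206 = 8723.07 mm^3


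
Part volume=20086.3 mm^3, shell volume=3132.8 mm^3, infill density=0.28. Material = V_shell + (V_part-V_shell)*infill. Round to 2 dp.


V_infill = (20086.3 - 3132.8) * 0.28 = 4746.98
V_total = 3132.8 + 4746.98 = 7879.78 mm^3


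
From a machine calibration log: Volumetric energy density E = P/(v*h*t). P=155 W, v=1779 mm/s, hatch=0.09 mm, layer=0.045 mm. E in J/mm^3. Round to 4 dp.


E = 155 / (1779*0.09*0.045) = 21.513 J/mm^3


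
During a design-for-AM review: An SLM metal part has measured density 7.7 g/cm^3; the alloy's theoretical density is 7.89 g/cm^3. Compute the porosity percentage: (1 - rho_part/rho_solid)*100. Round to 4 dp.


Porosity = (1-7.7/7.89)*100 = 2.4081 %


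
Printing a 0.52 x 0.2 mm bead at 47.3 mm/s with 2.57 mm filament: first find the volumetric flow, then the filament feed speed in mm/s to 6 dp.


Q = 0.52 * 0.2 * 47.3 = 4.9192 mm^3/s
A_fil = pi*(2.57/2)^2 = 5.18747633 mm^2
v_feed = 4.9192 / 5.18747633 = 0.948284 mm/s


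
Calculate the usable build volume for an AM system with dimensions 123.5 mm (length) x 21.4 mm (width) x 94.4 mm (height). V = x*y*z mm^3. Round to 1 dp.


V = 123.5 * 21.4 * 94.4 = 249489.8 mm^3


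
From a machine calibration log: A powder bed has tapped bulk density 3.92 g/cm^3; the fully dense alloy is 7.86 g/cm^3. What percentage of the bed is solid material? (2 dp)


Packing = (3.92/7.86)*100 = 49.87 %


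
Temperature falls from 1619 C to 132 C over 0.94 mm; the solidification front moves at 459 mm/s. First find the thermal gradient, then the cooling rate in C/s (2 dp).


G = (1619-132)/0.94 = 1581.91489362 C/mm
CR = 1581.91489362 * 459 = 726098.94 C/s


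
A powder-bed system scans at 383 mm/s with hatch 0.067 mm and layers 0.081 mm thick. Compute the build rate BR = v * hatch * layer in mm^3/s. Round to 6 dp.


Rate = 383 * 0.067 * 0.081 = 2.078541 mm^3/s


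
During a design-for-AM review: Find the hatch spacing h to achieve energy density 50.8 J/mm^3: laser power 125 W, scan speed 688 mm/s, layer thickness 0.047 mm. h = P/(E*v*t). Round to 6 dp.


h = 125 / (50.8*688*0.047) = 0.076096 mm


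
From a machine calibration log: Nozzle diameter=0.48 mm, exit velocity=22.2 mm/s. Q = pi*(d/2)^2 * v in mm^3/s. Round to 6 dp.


A = pi*(0.48/2)^2 = 0.18095574 mm^2
Q = 0.18095574 * 22.2 = 4.017217 mm^3/s


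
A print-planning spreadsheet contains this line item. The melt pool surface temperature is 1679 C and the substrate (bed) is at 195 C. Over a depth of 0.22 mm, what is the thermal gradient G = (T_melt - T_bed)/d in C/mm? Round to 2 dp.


G = (1679-195)/0.22 = 6745.45 C/mm


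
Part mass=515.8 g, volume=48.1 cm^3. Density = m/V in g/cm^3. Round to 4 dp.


rho = 515.8 / 48.1 = 10.7235 g/cm^3


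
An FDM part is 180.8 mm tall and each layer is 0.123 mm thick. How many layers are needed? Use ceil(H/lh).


Layers = ceil(180.8/0.123) = 1470


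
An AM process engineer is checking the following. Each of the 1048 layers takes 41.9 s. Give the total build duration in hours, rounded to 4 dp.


t = 1048 * 41.9 / 3600 = 12.1976 hrs


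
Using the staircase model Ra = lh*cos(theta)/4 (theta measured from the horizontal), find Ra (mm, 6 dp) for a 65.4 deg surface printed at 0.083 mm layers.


Ra = 0.083 * cos(65.4) / 4 = 0.008638 mm


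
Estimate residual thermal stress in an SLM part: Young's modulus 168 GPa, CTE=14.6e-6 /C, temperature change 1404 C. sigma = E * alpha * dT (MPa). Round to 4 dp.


sigma = 168*1000 * 14.6e-6 * 1404 = 3443.7312 MPa


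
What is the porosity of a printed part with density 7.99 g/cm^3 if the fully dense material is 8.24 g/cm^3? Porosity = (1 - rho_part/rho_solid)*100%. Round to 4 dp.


Porosity = (1-7.99/8.24)*100 = 3.034 %


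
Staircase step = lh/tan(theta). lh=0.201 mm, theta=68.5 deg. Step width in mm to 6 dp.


step = 0.201 / tan(68.5) = 0.079176 mm


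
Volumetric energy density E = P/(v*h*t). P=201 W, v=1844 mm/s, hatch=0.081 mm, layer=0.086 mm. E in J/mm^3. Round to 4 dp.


E = 201 / (1844*0.081*0.086) = 15.6477 J/mm^3


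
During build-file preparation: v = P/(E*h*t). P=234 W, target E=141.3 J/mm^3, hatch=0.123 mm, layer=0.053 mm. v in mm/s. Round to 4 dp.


v = 234 / (141.3*0.123*0.053) = 254.0345 mm/s


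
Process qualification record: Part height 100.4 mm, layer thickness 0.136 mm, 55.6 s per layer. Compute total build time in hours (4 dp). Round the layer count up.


Layers = ceil(100.4/0.136) = 739
t = 739 * 55.6 / 3600 = 11.4134 hrs


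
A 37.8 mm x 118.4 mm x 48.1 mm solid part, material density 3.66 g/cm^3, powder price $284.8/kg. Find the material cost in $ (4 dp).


V = 37.8 * 118.4 * 48.1 = 215272.512 mm^3 = 215.272512 cm^3
Mass = 215.272512 * 3.66 / 1000 = 0.78789739 kg
Cost = 0.78789739 * 284.8 = 224.3932 $


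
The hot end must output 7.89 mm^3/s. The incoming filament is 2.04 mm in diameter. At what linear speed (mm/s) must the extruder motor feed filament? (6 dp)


A = pi*(2.04/2)^2 = 3.268513
v = 7.89 / 3.268513 = 2.413942 mm/s


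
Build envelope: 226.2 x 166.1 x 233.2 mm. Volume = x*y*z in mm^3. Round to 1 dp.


V = 226.2 * 166.1 * 233.2 = 8761748.4 mm^3


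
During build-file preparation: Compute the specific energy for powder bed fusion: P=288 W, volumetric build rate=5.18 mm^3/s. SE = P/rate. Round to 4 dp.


SE = 288 / 5.18 = 55.5985 J/mm^3


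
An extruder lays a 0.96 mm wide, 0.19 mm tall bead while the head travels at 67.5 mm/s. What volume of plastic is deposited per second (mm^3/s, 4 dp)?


Rate = 0.96 * 0.19 * 67.5 = 12.312 mm^3/s


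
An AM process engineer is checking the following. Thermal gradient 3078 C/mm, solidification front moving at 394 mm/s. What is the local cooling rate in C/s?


CR = 3078 * 394 = 1212732 C/s


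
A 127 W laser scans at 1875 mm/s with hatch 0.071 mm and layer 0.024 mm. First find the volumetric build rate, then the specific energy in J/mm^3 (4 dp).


Build rate = 1875 * 0.071 * 0.024 = 3.195 mm^3/s
SE = 127 / 3.195 = 39.7496 J/mm^3


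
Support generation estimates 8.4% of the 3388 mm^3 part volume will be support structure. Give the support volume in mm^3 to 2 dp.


V_support = 3388 * 0.084 = 284.59 mm^3


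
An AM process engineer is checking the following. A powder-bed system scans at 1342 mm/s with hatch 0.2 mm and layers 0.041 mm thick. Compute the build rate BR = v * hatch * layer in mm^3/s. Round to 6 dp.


Rate = 1342 * 0.2 * 0.041 = 11.0044 mm^3/s


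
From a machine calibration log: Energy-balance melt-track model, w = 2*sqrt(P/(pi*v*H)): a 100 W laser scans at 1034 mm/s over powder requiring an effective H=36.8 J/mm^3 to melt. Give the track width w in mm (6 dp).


w = 2*sqrt(100/(pi*1034*36.8)) = 0.057846 mm


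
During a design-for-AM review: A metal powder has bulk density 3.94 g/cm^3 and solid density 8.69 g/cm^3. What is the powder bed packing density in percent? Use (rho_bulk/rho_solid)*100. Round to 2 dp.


Packing = (3.94/8.69)*100 = 45.34 %


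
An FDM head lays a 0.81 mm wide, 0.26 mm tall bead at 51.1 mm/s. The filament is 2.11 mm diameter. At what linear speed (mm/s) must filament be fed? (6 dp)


Q = 0.81 * 0.26 * 51.1 = 10.76166 mm^3/s
A_fil = pi*(2.11/2)^2 = 3.49667116 mm^2
v_feed = 10.76166 / 3.49667116 = 3.077687 mm/s


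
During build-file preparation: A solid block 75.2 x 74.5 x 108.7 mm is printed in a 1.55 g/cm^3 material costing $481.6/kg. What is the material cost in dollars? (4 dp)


V = 75.2 * 74.5 * 108.7 = 608980.88 mm^3 = 608.98088 cm^3
Mass = 608.98088 * 1.55 / 1000 = 0.94392036 kg
Cost = 0.94392036 * 481.6 = 454.592 $


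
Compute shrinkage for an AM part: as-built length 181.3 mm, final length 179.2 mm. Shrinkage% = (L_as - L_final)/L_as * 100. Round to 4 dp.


Shrinkage = ((181.3-179.2)/181.3)*100 = 1.1583 %


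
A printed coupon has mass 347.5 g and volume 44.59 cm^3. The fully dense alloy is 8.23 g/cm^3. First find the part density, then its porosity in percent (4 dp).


rho_part = 347.5 / 44.59 = 7.79322718 g/cm^3
Porosity = (1 - 7.79322718/8.23)*100 = 5.3071 %


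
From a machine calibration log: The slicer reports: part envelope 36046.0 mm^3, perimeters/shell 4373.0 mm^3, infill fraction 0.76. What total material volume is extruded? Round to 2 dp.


V_infill = (36046.0 - 4373.0) * 0.76 = 24071.48
V_total = 4373.0 + 24071.48 = 28444.48 mm^3


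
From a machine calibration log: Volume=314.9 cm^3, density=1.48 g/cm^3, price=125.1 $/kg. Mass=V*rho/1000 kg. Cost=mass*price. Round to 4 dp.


Mass = 314.9*1.48/1000 = 0.466052 kg
Cost = 0.466052 * 125.1 = 58.3031 $


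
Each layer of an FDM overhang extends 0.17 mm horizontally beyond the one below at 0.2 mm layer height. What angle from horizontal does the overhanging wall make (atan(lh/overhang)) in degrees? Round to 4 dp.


angle = atan(0.2/0.17) = 49.6355 degrees


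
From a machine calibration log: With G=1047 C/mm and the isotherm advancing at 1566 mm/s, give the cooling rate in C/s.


CR = 1047 * 1566 = 1639602 C/s


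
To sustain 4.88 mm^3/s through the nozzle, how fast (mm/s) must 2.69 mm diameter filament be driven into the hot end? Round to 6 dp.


A = pi*(2.69/2)^2 = 5.68322
v = 4.88 / 5.68322 = 0.858668 mm/s


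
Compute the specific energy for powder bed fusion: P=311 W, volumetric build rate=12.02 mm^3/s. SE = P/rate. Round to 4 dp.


SE = 311 / 12.02 = 25.8735 J/mm^3


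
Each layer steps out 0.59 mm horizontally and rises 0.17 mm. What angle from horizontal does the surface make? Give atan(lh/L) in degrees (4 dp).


angle = atan(0.17/0.59) = 16.0736 degrees


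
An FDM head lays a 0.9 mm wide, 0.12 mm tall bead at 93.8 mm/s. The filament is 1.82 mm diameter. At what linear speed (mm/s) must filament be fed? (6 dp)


Q = 0.9 * 0.12 * 93.8 = 10.1304 mm^3/s
A_fil = pi*(1.82/2)^2 = 2.60155288 mm^2
v_feed = 10.1304 / 2.60155288 = 3.893982 mm/s


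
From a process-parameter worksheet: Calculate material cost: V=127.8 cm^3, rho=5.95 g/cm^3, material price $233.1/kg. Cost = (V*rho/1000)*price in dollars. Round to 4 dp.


Mass = 127.8*5.95/1000 = 0.76041 kg
Cost = 0.76041 * 233.1 = 177.2516 $


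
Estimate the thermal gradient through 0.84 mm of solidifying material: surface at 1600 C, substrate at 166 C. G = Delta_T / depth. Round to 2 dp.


G = (1600-166)/0.84 = 1707.14 C/mm


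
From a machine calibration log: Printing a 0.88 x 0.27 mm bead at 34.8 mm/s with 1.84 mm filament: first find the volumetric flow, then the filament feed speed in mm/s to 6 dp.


Q = 0.88 * 0.27 * 34.8 = 8.26848 mm^3/s
A_fil = pi*(1.84/2)^2 = 2.65904402 mm^2
v_feed = 8.26848 / 2.65904402 = 3.109569 mm/s


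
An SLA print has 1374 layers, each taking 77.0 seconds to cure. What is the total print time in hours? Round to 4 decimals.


t = 1374 * 77.0 / 3600 = 29.3883 hrs


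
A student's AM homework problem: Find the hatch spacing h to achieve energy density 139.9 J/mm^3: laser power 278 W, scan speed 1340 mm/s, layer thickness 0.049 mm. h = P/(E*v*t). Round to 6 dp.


h = 278 / (139.9*1340*0.049) = 0.030264 mm


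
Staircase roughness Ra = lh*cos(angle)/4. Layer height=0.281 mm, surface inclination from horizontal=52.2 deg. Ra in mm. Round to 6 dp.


Ra = 0.281 * cos(52.2) / 4 = 0.043057 mm


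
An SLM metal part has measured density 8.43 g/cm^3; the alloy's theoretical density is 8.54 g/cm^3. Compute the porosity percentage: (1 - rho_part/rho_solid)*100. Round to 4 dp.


Porosity = (1-8.43/8.54)*100 = 1.2881 %


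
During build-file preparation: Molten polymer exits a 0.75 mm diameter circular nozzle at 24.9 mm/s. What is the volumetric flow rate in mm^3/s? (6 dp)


A = pi*(0.75/2)^2 = 0.44178647 mm^2
Q = 0.44178647 * 24.9 = 11.000483 mm^3/s


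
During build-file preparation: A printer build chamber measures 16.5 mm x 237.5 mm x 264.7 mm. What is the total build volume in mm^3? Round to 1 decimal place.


V = 16.5 * 237.5 * 264.7 = 1037293.1 mm^3


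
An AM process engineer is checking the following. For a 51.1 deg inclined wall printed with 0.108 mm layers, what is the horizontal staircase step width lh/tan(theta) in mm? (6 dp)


step = 0.108 / tan(51.1) = 0.087145 mm


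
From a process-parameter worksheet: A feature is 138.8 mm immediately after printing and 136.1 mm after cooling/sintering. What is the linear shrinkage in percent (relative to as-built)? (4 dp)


Shrinkage = ((138.8-136.1)/138.8)*100 = 1.9452 %


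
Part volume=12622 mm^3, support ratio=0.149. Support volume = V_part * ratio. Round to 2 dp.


V_support = 12622 * 0.149 = 1880.68 mm^3


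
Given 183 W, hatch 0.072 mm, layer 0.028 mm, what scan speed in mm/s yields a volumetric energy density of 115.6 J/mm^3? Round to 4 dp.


v = 183 / (115.6*0.072*0.028) = 785.2406 mm/s


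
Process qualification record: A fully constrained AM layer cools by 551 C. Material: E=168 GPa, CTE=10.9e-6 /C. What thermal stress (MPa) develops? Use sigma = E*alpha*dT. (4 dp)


sigma = 168*1000 * 10.9e-6 * 551 = 1008.9912 MPa


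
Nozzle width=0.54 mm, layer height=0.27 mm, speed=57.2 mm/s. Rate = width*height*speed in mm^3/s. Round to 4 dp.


Rate = 0.54 * 0.27 * 57.2 = 8.3398 mm^3/s


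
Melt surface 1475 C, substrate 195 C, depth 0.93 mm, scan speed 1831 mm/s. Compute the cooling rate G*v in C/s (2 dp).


G = (1475-195)/0.93 = 1376.34408602 C/mm
CR = 1376.34408602 * 1831 = 2520086.02 C/s


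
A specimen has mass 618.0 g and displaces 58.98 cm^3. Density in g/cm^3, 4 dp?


rho = 618.0 / 58.98 = 10.4781 g/cm^3


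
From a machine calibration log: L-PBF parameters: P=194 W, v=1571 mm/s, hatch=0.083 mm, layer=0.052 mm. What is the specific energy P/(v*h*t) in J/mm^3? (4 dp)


Build rate = 1571 * 0.083 * 0.052 = 6.780436 mm^3/s
SE = 194 / 6.780436 = 28.6117 J/mm^3


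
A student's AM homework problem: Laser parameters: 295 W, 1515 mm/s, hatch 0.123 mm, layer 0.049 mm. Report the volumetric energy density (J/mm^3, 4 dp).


E = 295 / (1515*0.123*0.049) = 32.3079 J/mm^3


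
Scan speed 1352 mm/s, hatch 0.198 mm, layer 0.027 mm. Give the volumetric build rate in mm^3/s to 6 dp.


Rate = 1352 * 0.198 * 0.027 = 7.227792 mm^3/s


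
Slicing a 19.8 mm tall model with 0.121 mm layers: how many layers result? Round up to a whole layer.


Layers = ceil(19.8/0.121) = 164


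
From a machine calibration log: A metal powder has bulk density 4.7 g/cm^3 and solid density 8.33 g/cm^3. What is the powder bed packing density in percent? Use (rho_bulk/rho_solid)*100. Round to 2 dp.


Packing = (4.7/8.33)*100 = 56.42 %


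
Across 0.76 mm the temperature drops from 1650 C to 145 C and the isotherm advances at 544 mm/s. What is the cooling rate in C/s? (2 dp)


G = (1650-145)/0.76 = 1980.26315789 C/mm
CR = 1980.26315789 * 544 = 1077263.16 C/s


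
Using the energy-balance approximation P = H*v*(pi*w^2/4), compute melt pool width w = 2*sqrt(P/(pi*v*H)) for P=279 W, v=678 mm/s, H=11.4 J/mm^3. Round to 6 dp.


w = 2*sqrt(279/(pi*678*11.4)) = 0.214383 mm


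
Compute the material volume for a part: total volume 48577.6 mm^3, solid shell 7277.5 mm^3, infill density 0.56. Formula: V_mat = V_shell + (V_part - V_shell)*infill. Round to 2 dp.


V_infill = (48577.6 - 7277.5) * 0.56 = 23128.06
V_total = 7277.5 + 23128.06 = 30405.56 mm^3


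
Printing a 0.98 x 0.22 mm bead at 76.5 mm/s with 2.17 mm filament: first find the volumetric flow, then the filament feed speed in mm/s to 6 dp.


Q = 0.98 * 0.22 * 76.5 = 16.4934 mm^3/s
A_fil = pi*(2.17/2)^2 = 3.69836141 mm^2
v_feed = 16.4934 / 3.69836141 = 4.459651 mm/s


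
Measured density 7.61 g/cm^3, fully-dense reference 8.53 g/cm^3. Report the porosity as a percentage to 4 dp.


Porosity = (1-7.61/8.53)*100 = 10.7855 %


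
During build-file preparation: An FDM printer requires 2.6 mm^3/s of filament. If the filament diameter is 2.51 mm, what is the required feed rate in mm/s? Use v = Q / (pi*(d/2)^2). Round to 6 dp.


A = pi*(2.51/2)^2 = 4.948087
v = 2.6 / 4.948087 = 0.525456 mm/s


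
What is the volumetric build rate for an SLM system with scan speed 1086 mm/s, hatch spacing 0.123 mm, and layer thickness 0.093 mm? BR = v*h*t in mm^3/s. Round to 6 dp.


Rate = 1086 * 0.123 * 0.093 = 12.422754 mm^3/s


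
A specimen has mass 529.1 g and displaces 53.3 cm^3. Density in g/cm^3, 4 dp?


rho = 529.1 / 53.3 = 9.9268 g/cm^3


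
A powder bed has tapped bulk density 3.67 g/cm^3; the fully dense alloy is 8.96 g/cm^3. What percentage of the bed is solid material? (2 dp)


Packing = (3.67/8.96)*100 = 40.96 %


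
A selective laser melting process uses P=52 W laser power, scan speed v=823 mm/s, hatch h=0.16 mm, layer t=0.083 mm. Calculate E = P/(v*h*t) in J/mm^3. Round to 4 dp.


E = 52 / (823*0.16*0.083) = 4.7578 J/mm^3


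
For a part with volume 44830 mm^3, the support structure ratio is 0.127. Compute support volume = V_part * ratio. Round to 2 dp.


V_support = 44830 * 0.127 = 5693.41 mm^3


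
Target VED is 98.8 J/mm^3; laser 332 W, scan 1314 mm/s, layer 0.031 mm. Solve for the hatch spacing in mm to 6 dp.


h = 332 / (98.8*1314*0.031) = 0.082494 mm


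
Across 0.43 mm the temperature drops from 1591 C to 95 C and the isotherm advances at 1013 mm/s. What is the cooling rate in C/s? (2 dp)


G = (1591-95)/0.43 = 3479.06976744 C/mm
CR = 3479.06976744 * 1013 = 3524297.67 C/s


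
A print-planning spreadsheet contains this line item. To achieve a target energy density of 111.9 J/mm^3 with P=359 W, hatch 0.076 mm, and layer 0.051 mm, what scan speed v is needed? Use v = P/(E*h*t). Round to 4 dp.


v = 359 / (111.9*0.076*0.051) = 827.7146 mm/s


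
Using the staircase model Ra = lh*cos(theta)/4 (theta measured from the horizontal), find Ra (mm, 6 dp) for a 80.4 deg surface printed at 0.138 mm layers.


Ra = 0.138 * cos(80.4) / 4 = 0.005754 mm


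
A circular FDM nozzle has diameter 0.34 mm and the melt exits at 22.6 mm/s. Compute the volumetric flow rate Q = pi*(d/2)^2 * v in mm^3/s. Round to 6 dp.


A = pi*(0.34/2)^2 = 0.09079203 mm^2
Q = 0.09079203 * 22.6 = 2.0519 mm^3/s


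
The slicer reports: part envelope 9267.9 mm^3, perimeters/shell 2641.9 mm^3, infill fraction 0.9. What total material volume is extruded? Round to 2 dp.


V_infill = (9267.9 - 2641.9) * 0.9 = 5963.4
V_total = 2641.9 + 5963.4 = 8605.3 mm^3


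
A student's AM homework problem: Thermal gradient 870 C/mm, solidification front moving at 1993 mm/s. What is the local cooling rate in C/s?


CR = 870 * 1993 = 1733910 C/s


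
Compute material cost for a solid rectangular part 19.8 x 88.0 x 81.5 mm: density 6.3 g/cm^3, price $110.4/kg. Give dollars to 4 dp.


V = 19.8 * 88.0 * 81.5 = 142005.6 mm^3 = 142.0056 cm^3
Mass = 142.0056 * 6.3 / 1000 = 0.89463528 kg
Cost = 0.89463528 * 110.4 = 98.7677 $


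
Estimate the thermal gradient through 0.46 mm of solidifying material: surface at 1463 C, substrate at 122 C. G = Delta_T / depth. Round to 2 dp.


G = (1463-122)/0.46 = 2915.22 C/mm


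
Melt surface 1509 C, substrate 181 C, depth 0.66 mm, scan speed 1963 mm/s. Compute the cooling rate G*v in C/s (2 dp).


G = (1509-181)/0.66 = 2012.12121212 C/mm
CR = 2012.12121212 * 1963 = 3949793.94 C/s


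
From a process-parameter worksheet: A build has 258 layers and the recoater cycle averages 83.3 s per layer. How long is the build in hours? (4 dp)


t = 258 * 83.3 / 3600 = 5.9698 hrs


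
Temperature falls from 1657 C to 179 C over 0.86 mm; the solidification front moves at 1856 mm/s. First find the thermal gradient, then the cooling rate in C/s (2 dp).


G = (1657-179)/0.86 = 1718.60465116 C/mm
CR = 1718.60465116 * 1856 = 3189730.23 C/s


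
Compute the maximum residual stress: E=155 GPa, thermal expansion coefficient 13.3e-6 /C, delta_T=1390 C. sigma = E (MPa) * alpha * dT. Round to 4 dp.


sigma = 155*1000 * 13.3e-6 * 1390 = 2865.485 MPa


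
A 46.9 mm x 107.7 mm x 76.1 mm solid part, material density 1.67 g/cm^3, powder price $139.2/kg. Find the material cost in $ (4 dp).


V = 46.9 * 107.7 * 76.1 = 384390.993 mm^3 = 384.390993 cm^3
Mass = 384.390993 * 1.67 / 1000 = 0.64193296 kg
Cost = 0.64193296 * 139.2 = 89.3571 $


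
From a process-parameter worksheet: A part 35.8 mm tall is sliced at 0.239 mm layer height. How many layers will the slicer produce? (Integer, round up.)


Layers = ceil(35.8/0.239) = 150


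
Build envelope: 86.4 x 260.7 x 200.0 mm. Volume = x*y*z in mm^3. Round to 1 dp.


V = 86.4 * 260.7 * 200.0 = 4504896.0 mm^3


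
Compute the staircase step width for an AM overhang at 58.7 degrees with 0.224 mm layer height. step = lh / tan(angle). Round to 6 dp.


step = 0.224 / tan(58.7) = 0.136194 mm


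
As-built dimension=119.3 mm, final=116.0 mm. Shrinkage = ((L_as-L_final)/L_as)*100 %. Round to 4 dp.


Shrinkage = ((119.3-116.0)/119.3)*100 = 2.7661 %


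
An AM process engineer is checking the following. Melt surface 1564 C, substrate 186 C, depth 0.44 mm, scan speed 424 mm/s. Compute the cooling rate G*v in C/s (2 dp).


G = (1564-186)/0.44 = 3131.81818182 C/mm
CR = 3131.81818182 * 424 = 1327890.91 C/s


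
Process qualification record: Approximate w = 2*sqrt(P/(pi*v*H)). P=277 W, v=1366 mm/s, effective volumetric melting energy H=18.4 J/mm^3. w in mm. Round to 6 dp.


w = 2*sqrt(277/(pi*1366*18.4)) = 0.118457 mm


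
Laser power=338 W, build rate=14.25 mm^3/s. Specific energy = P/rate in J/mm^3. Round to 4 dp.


SE = 338 / 14.25 = 23.7193 J/mm^3


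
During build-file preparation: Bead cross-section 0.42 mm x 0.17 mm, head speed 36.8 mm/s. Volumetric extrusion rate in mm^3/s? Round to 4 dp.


Rate = 0.42 * 0.17 * 36.8 = 2.6275 mm^3/s


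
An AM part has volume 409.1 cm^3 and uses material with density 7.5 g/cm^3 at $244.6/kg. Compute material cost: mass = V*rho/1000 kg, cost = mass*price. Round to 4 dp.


Mass = 409.1*7.5/1000 = 3.06825 kg
Cost = 3.06825 * 244.6 = 750.494 $


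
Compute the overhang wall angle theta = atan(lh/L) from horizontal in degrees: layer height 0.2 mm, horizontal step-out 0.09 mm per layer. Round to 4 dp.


angle = atan(0.2/0.09) = 65.7723 degrees


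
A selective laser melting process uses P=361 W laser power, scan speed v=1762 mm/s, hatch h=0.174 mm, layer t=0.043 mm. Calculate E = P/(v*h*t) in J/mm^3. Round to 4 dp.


E = 361 / (1762*0.174*0.043) = 27.3832 J/mm^3


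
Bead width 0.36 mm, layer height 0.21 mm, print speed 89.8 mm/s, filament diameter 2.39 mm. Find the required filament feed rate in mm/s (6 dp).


Q = 0.36 * 0.21 * 89.8 = 6.78888 mm^3/s
A_fil = pi*(2.39/2)^2 = 4.48627285 mm^2
v_feed = 6.78888 / 4.48627285 = 1.513256 mm/s


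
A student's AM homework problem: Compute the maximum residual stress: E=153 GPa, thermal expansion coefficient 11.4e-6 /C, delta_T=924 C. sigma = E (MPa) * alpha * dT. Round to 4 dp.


sigma = 153*1000 * 11.4e-6 * 924 = 1611.6408 MPa


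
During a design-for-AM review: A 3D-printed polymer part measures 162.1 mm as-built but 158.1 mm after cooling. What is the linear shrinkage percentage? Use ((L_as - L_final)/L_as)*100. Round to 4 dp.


Shrinkage = ((162.1-158.1)/162.1)*100 = 2.4676 %
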